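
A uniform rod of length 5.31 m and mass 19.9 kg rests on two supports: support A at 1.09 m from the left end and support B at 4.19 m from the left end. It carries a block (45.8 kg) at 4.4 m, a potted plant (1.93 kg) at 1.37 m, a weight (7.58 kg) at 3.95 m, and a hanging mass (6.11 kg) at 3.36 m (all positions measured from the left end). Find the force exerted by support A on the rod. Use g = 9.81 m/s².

About support B:
Beam weight: 19.9 × 9.81 = 195.2 N down at 2.655 m → arm 1.535 m, τ = 195.2 × 1.535 = 299.6 N·m counterclockwise.
Block: 45.8 × 9.81 = 449.3 N down at 4.4 m → arm 0.21 m, τ = 449.3 × 0.21 = 94.35 N·m clockwise.
Potted plant: 1.93 × 9.81 = 18.93 N down at 1.37 m → arm 2.82 m, τ = 18.93 × 2.82 = 53.38 N·m counterclockwise.
Weight: 7.58 × 9.81 = 74.36 N down at 3.95 m → arm 0.24 m, τ = 74.36 × 0.24 = 17.85 N·m counterclockwise.
Hanging mass: 6.11 × 9.81 = 59.94 N down at 3.36 m → arm 0.83 m, τ = 59.94 × 0.83 = 49.75 N·m counterclockwise.
Net load moment about support B = 326.2 N·m counterclockwise.
Reaction R at support A is upward at 1.09 m, arm 3.1 m → moment R × 3.1 clockwise.
Στ = 0 ⇒ R × 3.1 = 326.2 ⇒ R = 105 N.

R_A ≈ 105 N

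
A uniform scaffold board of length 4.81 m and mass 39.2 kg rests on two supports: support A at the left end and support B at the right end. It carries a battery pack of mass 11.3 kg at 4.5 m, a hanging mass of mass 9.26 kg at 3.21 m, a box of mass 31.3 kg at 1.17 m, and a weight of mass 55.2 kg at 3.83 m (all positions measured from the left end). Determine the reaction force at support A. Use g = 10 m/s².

About support B:
Beam weight: 39.2 × 10 = 392 N down at 2.405 m → arm 2.405 m, τ = 392 × 2.405 = 942.8 N·m counterclockwise.
Battery pack: 11.3 × 10 = 113 N down at 4.5 m → arm 0.31 m, τ = 113 × 0.31 = 35.03 N·m counterclockwise.
Hanging mass: 9.26 × 10 = 92.6 N down at 3.21 m → arm 1.6 m, τ = 92.6 × 1.6 = 148.2 N·m counterclockwise.
Box: 31.3 × 10 = 313 N down at 1.17 m → arm 3.64 m, τ = 313 × 3.64 = 1139 N·m counterclockwise.
Weight: 55.2 × 10 = 552 N down at 3.83 m → arm 0.98 m, τ = 552 × 0.98 = 541 N·m counterclockwise.
Net load moment about support B = 2806 N·m counterclockwise.
Reaction R at support A is upward at 0 m, arm 4.81 m → moment R × 4.81 clockwise.
Setting net torque to zero: R × 4.81 = 2806 → R = 583 N.

R_A ≈ 583 N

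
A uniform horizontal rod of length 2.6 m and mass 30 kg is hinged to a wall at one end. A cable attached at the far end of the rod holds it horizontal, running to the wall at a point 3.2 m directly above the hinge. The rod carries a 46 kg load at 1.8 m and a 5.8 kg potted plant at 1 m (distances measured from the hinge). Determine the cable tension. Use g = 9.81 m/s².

About the hinge:
Beam weight: 30 × 9.81 = 294.3 N down at 1.3 m → arm 1.3 m, τ = 294.3 × 1.3 = 382.6 N·m clockwise.
Load: 46 × 9.81 = 451.3 N down at 1.8 m → arm 1.8 m, τ = 451.3 × 1.8 = 812.3 N·m clockwise.
Potted plant: 5.8 × 9.81 = 56.9 N down at 1 m → arm 1 m, τ = 56.9 × 1 = 56.9 N·m clockwise.
Total clockwise load moment = 1252 N·m.
The cable tension T acts at 2.6 m; only its component perpendicular to the rod, T sinθ, produces torque. sinθ = h/√(h²+d²) = 3.2/√(3.2²+2.6²) = 0.7761.
Στ = 0 ⇒ T × 2.6 × 0.7761 = 1252 ⇒ T = 1252 / 2.018 = 620 N.

T ≈ 620 N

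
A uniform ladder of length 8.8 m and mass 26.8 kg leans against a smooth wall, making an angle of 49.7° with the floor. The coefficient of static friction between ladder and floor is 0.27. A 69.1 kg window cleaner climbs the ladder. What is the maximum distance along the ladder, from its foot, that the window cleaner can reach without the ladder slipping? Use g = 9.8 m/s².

About the foot of the ladder:
Ladder weight 26.8×9.8 = 262.6 N acts at 4.4 m along the ladder; its horizontal arm is 4.4·cos49.7° = 2.846 m → τ = 747.4 N·m clockwise.
Window cleaner weight 69.1×9.8 = 677.2 N at distance d → arm d·cos49.7° → τ = 677.2·d·0.6468 clockwise.
Wall normal N at the top has arm L sinθ = 6.711 m counterclockwise, so Στ = 0 gives N·6.711 = 747.4 + 438·d.
ΣFy = 0 ⇒ N_floor = 939.8 N, so the maximum friction is μ_s·N_floor = 0.27×939.8 = 253.7 N. ΣFx = 0 ⇒ N_wall = f, so at the slipping point N = 253.7 N.
Substituting: 253.7×6.711 = 747.4 + 438·d ⇒ d = (1703 − 747.4) / 438 = 2.18 m.

d ≈ 2.18 m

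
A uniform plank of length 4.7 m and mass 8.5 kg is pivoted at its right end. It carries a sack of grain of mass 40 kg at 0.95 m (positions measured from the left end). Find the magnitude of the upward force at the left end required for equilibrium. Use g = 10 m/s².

F ≈ 362 N

Take moments about the right end.
Beam weight: 8.5 × 10 = 85 N down at 2.35 m → arm 2.35 m, τ = 85 × 2.35 = 199.8 N·m counterclockwise.
Sack of grain: 40 × 10 = 400 N down at 0.95 m → arm 3.75 m, τ = 400 × 3.75 = 1500 N·m counterclockwise.
Net moment of the loads = 1700 N·m counterclockwise.
The upward force F acts at the left end, arm 4.7 m, giving F × 4.7 clockwise.
Balancing moments: F × 4.7 = 1700, giving F = 1700 / 4.7 = 362 N.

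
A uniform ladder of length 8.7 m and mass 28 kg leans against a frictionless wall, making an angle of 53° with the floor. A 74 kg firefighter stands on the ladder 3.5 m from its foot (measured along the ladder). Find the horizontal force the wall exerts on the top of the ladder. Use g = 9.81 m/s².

Choose the foot of the ladder as the axis so the floor normal and friction both act there and drop out.
Ladder weight 28×9.81 = 274.7 N acts at 4.35 m along the ladder; its horizontal arm is 4.35·cos53° = 2.618 m → τ = 719.2 N·m clockwise.
Firefighter: 74×9.81 = 725.9 N at 3.5 m → arm 2.106 m → τ = 1529 N·m clockwise.
Wall normal N acts horizontally at the top; its moment arm is the height L sinθ = 8.7·sin53° = 6.948 m, counterclockwise.
Balancing moments: N × 6.948 = 2248, giving N = 324 N.

N_wall ≈ 324 N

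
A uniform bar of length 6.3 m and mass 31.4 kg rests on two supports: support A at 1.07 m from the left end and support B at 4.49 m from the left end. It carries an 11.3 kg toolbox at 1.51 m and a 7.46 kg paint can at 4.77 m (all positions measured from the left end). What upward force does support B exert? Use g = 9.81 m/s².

R_B ≈ 281 N

About support A:
Beam weight: 31.4 × 9.81 = 308 N down at 3.15 m → arm 2.08 m, τ = 308 × 2.08 = 640.6 N·m clockwise.
Toolbox: 11.3 × 9.81 = 110.9 N down at 1.51 m → arm 0.44 m, τ = 110.9 × 0.44 = 48.8 N·m clockwise.
Paint can: 7.46 × 9.81 = 73.18 N down at 4.77 m → arm 3.7 m, τ = 73.18 × 3.7 = 270.8 N·m clockwise.
Net load moment about support A = 960.2 N·m clockwise.
Reaction R at support B is upward at 4.49 m, arm 3.42 m → moment R × 3.42 counterclockwise.
Setting net torque to zero: R × 3.42 = 960.2 → R = 281 N.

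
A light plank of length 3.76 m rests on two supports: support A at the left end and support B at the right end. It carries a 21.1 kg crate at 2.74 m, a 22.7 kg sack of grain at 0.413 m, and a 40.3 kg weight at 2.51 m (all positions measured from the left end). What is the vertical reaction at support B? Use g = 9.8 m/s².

R_B ≈ 439 N

Sum moments about support A (its reaction then has zero moment arm).
Crate: 21.1 × 9.8 = 206.8 N down at 2.74 m → arm 2.74 m, τ = 206.8 × 2.74 = 566.6 N·m clockwise.
Sack of grain: 22.7 × 9.8 = 222.5 N down at 0.413 m → arm 0.413 m, τ = 222.5 × 0.413 = 91.89 N·m clockwise.
Weight: 40.3 × 9.8 = 394.9 N down at 2.51 m → arm 2.51 m, τ = 394.9 × 2.51 = 991.2 N·m clockwise.
Net load moment about support A = 1650 N·m clockwise.
Reaction R at support B is upward at 3.76 m, arm 3.76 m → moment R × 3.76 counterclockwise.
For rotational equilibrium, R × 3.76 = 1650, so R = 439 N.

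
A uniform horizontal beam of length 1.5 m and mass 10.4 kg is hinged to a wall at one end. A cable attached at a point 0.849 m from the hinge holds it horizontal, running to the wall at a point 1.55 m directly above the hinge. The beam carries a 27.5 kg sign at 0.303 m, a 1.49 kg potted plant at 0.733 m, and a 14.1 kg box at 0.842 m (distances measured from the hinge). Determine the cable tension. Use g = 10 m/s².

T ≈ 391 N

About the hinge:
Beam weight: 10.4 × 10 = 104 N down at 0.75 m → arm 0.75 m, τ = 104 × 0.75 = 78 N·m clockwise.
Sign: 27.5 × 10 = 275 N down at 0.303 m → arm 0.303 m, τ = 275 × 0.303 = 83.33 N·m clockwise.
Potted plant: 1.49 × 10 = 14.9 N down at 0.733 m → arm 0.733 m, τ = 14.9 × 0.733 = 10.92 N·m clockwise.
Box: 14.1 × 10 = 141 N down at 0.842 m → arm 0.842 m, τ = 141 × 0.842 = 118.7 N·m clockwise.
Total clockwise load moment = 290.9 N·m.
The cable tension T acts at 0.849 m; only its component perpendicular to the beam, T sinθ, produces torque. sinθ = h/√(h²+d²) = 1.55/√(1.55²+0.849²) = 0.8771.
For rotational equilibrium, T × 0.849 × 0.8771 = 290.9, so T = 290.9 / 0.7447 = 391 N.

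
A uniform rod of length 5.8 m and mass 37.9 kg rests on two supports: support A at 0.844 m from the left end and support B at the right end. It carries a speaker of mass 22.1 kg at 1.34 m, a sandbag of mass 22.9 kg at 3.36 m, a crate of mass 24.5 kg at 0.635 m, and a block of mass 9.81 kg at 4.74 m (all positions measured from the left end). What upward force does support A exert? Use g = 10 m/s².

R_A ≈ 810 N

Take moments about support B.
Beam weight: 37.9 × 10 = 379 N down at 2.9 m → arm 2.9 m, τ = 379 × 2.9 = 1099 N·m counterclockwise.
Speaker: 22.1 × 10 = 221 N down at 1.34 m → arm 4.46 m, τ = 221 × 4.46 = 985.7 N·m counterclockwise.
Sandbag: 22.9 × 10 = 229 N down at 3.36 m → arm 2.44 m, τ = 229 × 2.44 = 558.8 N·m counterclockwise.
Crate: 24.5 × 10 = 245 N down at 0.635 m → arm 5.165 m, τ = 245 × 5.165 = 1265 N·m counterclockwise.
Block: 9.81 × 10 = 98.1 N down at 4.74 m → arm 1.06 m, τ = 98.1 × 1.06 = 104 N·m counterclockwise.
Net load moment about support B = 4012 N·m counterclockwise.
Reaction R at support A is upward at 0.844 m, arm 4.956 m → moment R × 4.956 clockwise.
Setting net torque to zero: R × 4.956 = 4012 → R = 810 N.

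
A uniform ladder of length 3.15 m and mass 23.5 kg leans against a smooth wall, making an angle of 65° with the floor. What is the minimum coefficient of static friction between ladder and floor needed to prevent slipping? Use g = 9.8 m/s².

μ_min ≈ 0.233

Taking torques about the foot of the ladder:
Ladder weight 23.5×9.8 = 230.3 N acts at 1.575 m along the ladder; its horizontal arm is 1.575·cos65° = 0.6656 m → τ = 153.3 N·m clockwise.
Wall normal N acts horizontally at the top; its moment arm is the height L sinθ = 3.15·sin65° = 2.855 m, counterclockwise.
Στ = 0 ⇒ N × 2.855 = 153.3 ⇒ N = 53.7 N.
ΣFx = 0 ⇒ f = N_wall = 53.7 N. ΣFy = 0 ⇒ N_floor = 230.3 N.
μ_min = f / N_floor = 53.7 / 230.3 = 0.233.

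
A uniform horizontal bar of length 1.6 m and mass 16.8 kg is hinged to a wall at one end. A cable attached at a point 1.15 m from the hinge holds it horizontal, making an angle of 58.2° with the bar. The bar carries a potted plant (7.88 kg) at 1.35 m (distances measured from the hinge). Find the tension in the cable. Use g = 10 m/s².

Sum moments about the hinge (the unknown hinge reaction has zero arm there).
Beam weight: 16.8 × 10 = 168 N down at 0.8 m → arm 0.8 m, τ = 168 × 0.8 = 134.4 N·m clockwise.
Potted plant: 7.88 × 10 = 78.8 N down at 1.35 m → arm 1.35 m, τ = 78.8 × 1.35 = 106.4 N·m clockwise.
Total clockwise load moment = 240.8 N·m.
The cable tension T acts at 1.15 m; only its component perpendicular to the bar, T sinθ, produces torque. sin 58.2° = 0.8499.
Balancing moments: T × 1.15 × 0.8499 = 240.8, giving T = 240.8 / 0.9774 = 246 N.

T ≈ 246 N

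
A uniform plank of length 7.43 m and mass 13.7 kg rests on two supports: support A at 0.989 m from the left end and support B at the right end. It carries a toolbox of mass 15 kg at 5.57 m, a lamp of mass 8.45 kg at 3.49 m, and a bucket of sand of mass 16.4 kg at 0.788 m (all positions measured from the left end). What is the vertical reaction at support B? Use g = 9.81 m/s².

Take moments about support A.
Beam weight: 13.7 × 9.81 = 134.4 N down at 3.715 m → arm 2.726 m, τ = 134.4 × 2.726 = 366.4 N·m clockwise.
Toolbox: 15 × 9.81 = 147.2 N down at 5.57 m → arm 4.581 m, τ = 147.2 × 4.581 = 674.3 N·m clockwise.
Lamp: 8.45 × 9.81 = 82.89 N down at 3.49 m → arm 2.501 m, τ = 82.89 × 2.501 = 207.3 N·m clockwise.
Bucket of sand: 16.4 × 9.81 = 160.9 N down at 0.788 m → arm 0.201 m, τ = 160.9 × 0.201 = 32.34 N·m counterclockwise.
Net load moment about support A = 1216 N·m clockwise.
Reaction R at support B is upward at 7.43 m, arm 6.441 m → moment R × 6.441 counterclockwise.
Setting net torque to zero: R × 6.441 = 1216 → R = 189 N.

R_B ≈ 189 N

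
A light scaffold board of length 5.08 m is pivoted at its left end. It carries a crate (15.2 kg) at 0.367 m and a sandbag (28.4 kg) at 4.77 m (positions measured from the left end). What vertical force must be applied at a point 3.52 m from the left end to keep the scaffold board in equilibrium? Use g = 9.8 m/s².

F ≈ 393 N

Taking torques about the left end:
Crate: 15.2 × 9.8 = 149 N down at 0.367 m → arm 0.367 m, τ = 149 × 0.367 = 54.68 N·m clockwise.
Sandbag: 28.4 × 9.8 = 278.3 N down at 4.77 m → arm 4.77 m, τ = 278.3 × 4.77 = 1327 N·m clockwise.
Net moment of the loads = 1382 N·m clockwise.
The upward force F acts at a point 3.52 m from the left end, arm 3.52 m, giving F × 3.52 counterclockwise.
Setting net torque to zero: F × 3.52 = 1382 → F = 1382 / 3.52 = 393 N.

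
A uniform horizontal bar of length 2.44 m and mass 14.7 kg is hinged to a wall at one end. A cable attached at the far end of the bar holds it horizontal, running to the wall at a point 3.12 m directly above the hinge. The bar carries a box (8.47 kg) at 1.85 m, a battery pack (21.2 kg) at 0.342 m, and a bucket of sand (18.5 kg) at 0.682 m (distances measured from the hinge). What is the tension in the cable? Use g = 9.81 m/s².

Choose the hinge as the axis so the unknown hinge reaction has zero arm there.
Beam weight: 14.7 × 9.81 = 144.2 N down at 1.22 m → arm 1.22 m, τ = 144.2 × 1.22 = 175.9 N·m clockwise.
Box: 8.47 × 9.81 = 83.09 N down at 1.85 m → arm 1.85 m, τ = 83.09 × 1.85 = 153.7 N·m clockwise.
Battery pack: 21.2 × 9.81 = 208 N down at 0.342 m → arm 0.342 m, τ = 208 × 0.342 = 71.14 N·m clockwise.
Bucket of sand: 18.5 × 9.81 = 181.5 N down at 0.682 m → arm 0.682 m, τ = 181.5 × 0.682 = 123.8 N·m clockwise.
Total clockwise load moment = 524.5 N·m.
The cable tension T acts at 2.44 m; only its component perpendicular to the bar, T sinθ, produces torque. sinθ = h/√(h²+d²) = 3.12/√(3.12²+2.44²) = 0.7877.
For rotational equilibrium, T × 2.44 × 0.7877 = 524.5, so T = 524.5 / 1.922 = 273 N.

T ≈ 273 N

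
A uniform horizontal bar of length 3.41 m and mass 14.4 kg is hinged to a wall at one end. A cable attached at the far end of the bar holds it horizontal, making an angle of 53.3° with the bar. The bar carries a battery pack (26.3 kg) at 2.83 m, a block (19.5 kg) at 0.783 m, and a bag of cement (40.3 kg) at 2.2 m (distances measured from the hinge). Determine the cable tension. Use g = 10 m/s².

T ≈ 742 N

Choose the hinge as the axis so the unknown hinge reaction has zero arm there.
Beam weight: 14.4 × 10 = 144 N down at 1.705 m → arm 1.705 m, τ = 144 × 1.705 = 245.5 N·m clockwise.
Battery pack: 26.3 × 10 = 263 N down at 2.83 m → arm 2.83 m, τ = 263 × 2.83 = 744.3 N·m clockwise.
Block: 19.5 × 10 = 195 N down at 0.783 m → arm 0.783 m, τ = 195 × 0.783 = 152.7 N·m clockwise.
Bag of cement: 40.3 × 10 = 403 N down at 2.2 m → arm 2.2 m, τ = 403 × 2.2 = 886.6 N·m clockwise.
Total clockwise load moment = 2029 N·m.
The cable tension T acts at 3.41 m; only its component perpendicular to the bar, T sinθ, produces torque. sin 53.3° = 0.8018.
For rotational equilibrium, T × 3.41 × 0.8018 = 2029, so T = 2029 / 2.734 = 742 N.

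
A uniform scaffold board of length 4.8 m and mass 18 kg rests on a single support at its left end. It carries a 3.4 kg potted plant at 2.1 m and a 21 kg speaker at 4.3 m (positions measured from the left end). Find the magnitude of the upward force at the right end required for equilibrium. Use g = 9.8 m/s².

Taking torques about the left end:
Beam weight: 18 × 9.8 = 176.4 N down at 2.4 m → arm 2.4 m, τ = 176.4 × 2.4 = 423.4 N·m clockwise.
Potted plant: 3.4 × 9.8 = 33.32 N down at 2.1 m → arm 2.1 m, τ = 33.32 × 2.1 = 69.97 N·m clockwise.
Speaker: 21 × 9.8 = 205.8 N down at 4.3 m → arm 4.3 m, τ = 205.8 × 4.3 = 884.9 N·m clockwise.
Net moment of the loads = 1378 N·m clockwise.
The upward force F acts at the right end, arm 4.8 m, giving F × 4.8 counterclockwise.
Setting net torque to zero: F × 4.8 = 1378 → F = 1378 / 4.8 = 287 N.

F ≈ 287 N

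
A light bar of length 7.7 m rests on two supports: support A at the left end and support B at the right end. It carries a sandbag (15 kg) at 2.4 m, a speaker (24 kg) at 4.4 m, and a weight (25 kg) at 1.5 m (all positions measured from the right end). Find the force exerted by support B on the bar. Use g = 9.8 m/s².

R_B ≈ 399 N

About support A:
Sandbag: 15 × 9.8 = 147 N down at 2.4 m → arm 5.3 m, τ = 147 × 5.3 = 779.1 N·m clockwise.
Speaker: 24 × 9.8 = 235.2 N down at 4.4 m → arm 3.3 m, τ = 235.2 × 3.3 = 776.2 N·m clockwise.
Weight: 25 × 9.8 = 245 N down at 1.5 m → arm 6.2 m, τ = 245 × 6.2 = 1519 N·m clockwise.
Net load moment about support A = 3074 N·m clockwise.
Reaction R at support B is upward at 0 m, arm 7.7 m → moment R × 7.7 counterclockwise.
Setting net torque to zero: R × 7.7 = 3074 → R = 399 N.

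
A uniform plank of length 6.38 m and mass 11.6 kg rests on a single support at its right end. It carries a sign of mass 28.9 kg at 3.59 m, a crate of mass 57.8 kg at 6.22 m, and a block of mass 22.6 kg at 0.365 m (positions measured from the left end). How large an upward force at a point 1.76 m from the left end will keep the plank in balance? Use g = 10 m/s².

Choose the right end as the axis so the unknown pivot reaction has zero arm there.
Beam weight: 11.6 × 10 = 116 N down at 3.19 m → arm 3.19 m, τ = 116 × 3.19 = 370 N·m counterclockwise.
Sign: 28.9 × 10 = 289 N down at 3.59 m → arm 2.79 m, τ = 289 × 2.79 = 806.3 N·m counterclockwise.
Crate: 57.8 × 10 = 578 N down at 6.22 m → arm 0.16 m, τ = 578 × 0.16 = 92.48 N·m counterclockwise.
Block: 22.6 × 10 = 226 N down at 0.365 m → arm 6.015 m, τ = 226 × 6.015 = 1359 N·m counterclockwise.
Net moment of the loads = 2628 N·m counterclockwise.
The upward force F acts at a point 1.76 m from the left end, arm 4.62 m, giving F × 4.62 clockwise.
Balancing moments: F × 4.62 = 2628, giving F = 2628 / 4.62 = 569 N.

F ≈ 569 N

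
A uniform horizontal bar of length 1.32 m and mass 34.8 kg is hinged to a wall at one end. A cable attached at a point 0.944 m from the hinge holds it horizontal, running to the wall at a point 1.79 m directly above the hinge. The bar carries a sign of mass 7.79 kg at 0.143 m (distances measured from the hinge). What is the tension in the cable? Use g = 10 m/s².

T ≈ 288 N

About the hinge:
Beam weight: 34.8 × 10 = 348 N down at 0.66 m → arm 0.66 m, τ = 348 × 0.66 = 229.7 N·m clockwise.
Sign: 7.79 × 10 = 77.9 N down at 0.143 m → arm 0.143 m, τ = 77.9 × 0.143 = 11.14 N·m clockwise.
Total clockwise load moment = 240.8 N·m.
The cable tension T acts at 0.944 m; only its component perpendicular to the bar, T sinθ, produces torque. sinθ = h/√(h²+d²) = 1.79/√(1.79²+0.944²) = 0.8845.
Setting net torque to zero: T × 0.944 × 0.8845 = 240.8 → T = 240.8 / 0.835 = 288 N.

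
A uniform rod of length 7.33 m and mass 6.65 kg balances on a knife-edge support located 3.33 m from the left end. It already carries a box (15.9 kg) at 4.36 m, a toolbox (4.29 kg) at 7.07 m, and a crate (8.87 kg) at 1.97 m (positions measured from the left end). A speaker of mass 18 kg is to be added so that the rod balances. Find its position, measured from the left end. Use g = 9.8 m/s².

About the knife-edge support (at 3.33 m from the left end):
Beam weight: 6.65 × 9.8 = 65.17 N down at 3.665 m → arm 0.335 m, τ = 65.17 × 0.335 = 21.83 N·m clockwise.
Box: 15.9 × 9.8 = 155.8 N down at 4.36 m → arm 1.03 m, τ = 155.8 × 1.03 = 160.5 N·m clockwise.
Toolbox: 4.29 × 9.8 = 42.04 N down at 7.07 m → arm 3.74 m, τ = 42.04 × 3.74 = 157.2 N·m clockwise.
Crate: 8.87 × 9.8 = 86.93 N down at 1.97 m → arm 1.36 m, τ = 86.93 × 1.36 = 118.2 N·m counterclockwise.
Net moment of existing loads = 221.3 N·m clockwise.
The speaker weighs 18 × 9.8 = 176.4 N and must supply an equal counterclockwise moment, so its lever arm about the knife-edge support is 221.3 / 176.4 = 1.25 m.
That puts it at 3.33 − 1.25 = 2.08 m from the left end.

x ≈ 2.08 m from the left end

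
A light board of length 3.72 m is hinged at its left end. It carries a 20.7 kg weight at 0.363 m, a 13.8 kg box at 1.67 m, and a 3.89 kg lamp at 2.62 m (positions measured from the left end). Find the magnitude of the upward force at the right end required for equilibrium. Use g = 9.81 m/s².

F ≈ 107 N

About the left end:
Weight: 20.7 × 9.81 = 203.1 N down at 0.363 m → arm 0.363 m, τ = 203.1 × 0.363 = 73.73 N·m clockwise.
Box: 13.8 × 9.81 = 135.4 N down at 1.67 m → arm 1.67 m, τ = 135.4 × 1.67 = 226.1 N·m clockwise.
Lamp: 3.89 × 9.81 = 38.16 N down at 2.62 m → arm 2.62 m, τ = 38.16 × 2.62 = 99.98 N·m clockwise.
Net moment of the loads = 399.8 N·m clockwise.
The upward force F acts at the right end, arm 3.72 m, giving F × 3.72 counterclockwise.
Στ = 0 ⇒ F × 3.72 = 399.8 ⇒ F = 399.8 / 3.72 = 107 N.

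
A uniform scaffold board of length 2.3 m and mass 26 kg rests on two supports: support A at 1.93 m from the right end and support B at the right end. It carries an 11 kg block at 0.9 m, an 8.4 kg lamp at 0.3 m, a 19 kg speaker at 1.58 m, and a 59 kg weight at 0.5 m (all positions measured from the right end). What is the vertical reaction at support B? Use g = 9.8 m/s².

R_B ≈ 692 N

Sum moments about support A (its reaction then has zero moment arm).
Beam weight: 26 × 9.8 = 254.8 N down at 1.15 m → arm 0.78 m, τ = 254.8 × 0.78 = 198.7 N·m clockwise.
Block: 11 × 9.8 = 107.8 N down at 0.9 m → arm 1.03 m, τ = 107.8 × 1.03 = 111 N·m clockwise.
Lamp: 8.4 × 9.8 = 82.32 N down at 0.3 m → arm 1.63 m, τ = 82.32 × 1.63 = 134.2 N·m clockwise.
Speaker: 19 × 9.8 = 186.2 N down at 1.58 m → arm 0.35 m, τ = 186.2 × 0.35 = 65.17 N·m clockwise.
Weight: 59 × 9.8 = 578.2 N down at 0.5 m → arm 1.43 m, τ = 578.2 × 1.43 = 826.8 N·m clockwise.
Net load moment about support A = 1336 N·m clockwise.
Reaction R at support B is upward at 0 m, arm 1.93 m → moment R × 1.93 counterclockwise.
Στ = 0 ⇒ R × 1.93 = 1336 ⇒ R = 692 N.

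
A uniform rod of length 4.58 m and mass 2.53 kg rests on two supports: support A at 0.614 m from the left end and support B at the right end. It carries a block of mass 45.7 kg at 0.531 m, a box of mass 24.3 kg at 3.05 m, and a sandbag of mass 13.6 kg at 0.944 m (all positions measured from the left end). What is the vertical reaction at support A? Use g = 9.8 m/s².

Taking torques about support B:
Beam weight: 2.53 × 9.8 = 24.79 N down at 2.29 m → arm 2.29 m, τ = 24.79 × 2.29 = 56.77 N·m counterclockwise.
Block: 45.7 × 9.8 = 447.9 N down at 0.531 m → arm 4.049 m, τ = 447.9 × 4.049 = 1814 N·m counterclockwise.
Box: 24.3 × 9.8 = 238.1 N down at 3.05 m → arm 1.53 m, τ = 238.1 × 1.53 = 364.3 N·m counterclockwise.
Sandbag: 13.6 × 9.8 = 133.3 N down at 0.944 m → arm 3.636 m, τ = 133.3 × 3.636 = 484.7 N·m counterclockwise.
Net load moment about support B = 2720 N·m counterclockwise.
Reaction R at support A is upward at 0.614 m, arm 3.966 m → moment R × 3.966 clockwise.
Balancing moments: R × 3.966 = 2720, giving R = 686 N.

R_A ≈ 686 N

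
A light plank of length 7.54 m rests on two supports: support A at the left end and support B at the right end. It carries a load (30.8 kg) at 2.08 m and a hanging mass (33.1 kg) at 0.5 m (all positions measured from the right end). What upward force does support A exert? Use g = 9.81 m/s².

R_A ≈ 105 N

Choose support B as the axis so its reaction then has zero moment arm.
Load: 30.8 × 9.81 = 302.1 N down at 2.08 m → arm 2.08 m, τ = 302.1 × 2.08 = 628.4 N·m counterclockwise.
Hanging mass: 33.1 × 9.81 = 324.7 N down at 0.5 m → arm 0.5 m, τ = 324.7 × 0.5 = 162.3 N·m counterclockwise.
Net load moment about support B = 790.7 N·m counterclockwise.
Reaction R at support A is upward at 7.54 m, arm 7.54 m → moment R × 7.54 clockwise.
Setting net torque to zero: R × 7.54 = 790.7 → R = 105 N.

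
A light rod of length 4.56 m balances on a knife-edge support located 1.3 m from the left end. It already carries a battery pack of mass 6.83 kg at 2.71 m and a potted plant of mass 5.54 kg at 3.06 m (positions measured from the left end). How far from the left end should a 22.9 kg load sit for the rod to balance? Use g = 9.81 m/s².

Choose the knife-edge support (at 1.3 m from the left end) as the axis so the support reaction has zero arm there.
Battery pack: 6.83 × 9.81 = 67 N down at 2.71 m → arm 1.41 m, τ = 67 × 1.41 = 94.47 N·m clockwise.
Potted plant: 5.54 × 9.81 = 54.35 N down at 3.06 m → arm 1.76 m, τ = 54.35 × 1.76 = 95.66 N·m clockwise.
Net moment of existing loads = 190.1 N·m clockwise.
The load weighs 22.9 × 9.81 = 224.6 N and must supply an equal counterclockwise moment, so its lever arm about the knife-edge support is 190.1 / 224.6 = 0.846 m.
That puts it at 1.3 − 0.846 = 0.454 m from the left end.

x ≈ 0.454 m from the left end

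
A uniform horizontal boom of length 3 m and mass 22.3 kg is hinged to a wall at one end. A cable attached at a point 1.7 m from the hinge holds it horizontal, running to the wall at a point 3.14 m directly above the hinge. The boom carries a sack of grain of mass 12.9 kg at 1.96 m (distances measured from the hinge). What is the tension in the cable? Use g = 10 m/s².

About the hinge:
Beam weight: 22.3 × 10 = 223 N down at 1.5 m → arm 1.5 m, τ = 223 × 1.5 = 334.5 N·m clockwise.
Sack of grain: 12.9 × 10 = 129 N down at 1.96 m → arm 1.96 m, τ = 129 × 1.96 = 252.8 N·m clockwise.
Total clockwise load moment = 587.3 N·m.
The cable tension T acts at 1.7 m; only its component perpendicular to the boom, T sinθ, produces torque. sinθ = h/√(h²+d²) = 3.14/√(3.14²+1.7²) = 0.8794.
Στ = 0 ⇒ T × 1.7 × 0.8794 = 587.3 ⇒ T = 587.3 / 1.495 = 393 N.

T ≈ 393 N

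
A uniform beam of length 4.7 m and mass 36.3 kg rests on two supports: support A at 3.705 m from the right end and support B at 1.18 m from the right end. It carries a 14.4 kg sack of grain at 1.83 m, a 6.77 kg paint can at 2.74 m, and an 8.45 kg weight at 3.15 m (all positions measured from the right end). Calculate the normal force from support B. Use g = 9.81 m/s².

R_B ≈ 340 N

Sum moments about support A (its reaction then has zero moment arm).
Beam weight: 36.3 × 9.81 = 356.1 N down at 2.35 m → arm 1.355 m, τ = 356.1 × 1.355 = 482.5 N·m clockwise.
Sack of grain: 14.4 × 9.81 = 141.3 N down at 1.83 m → arm 1.875 m, τ = 141.3 × 1.875 = 264.9 N·m clockwise.
Paint can: 6.77 × 9.81 = 66.41 N down at 2.74 m → arm 0.965 m, τ = 66.41 × 0.965 = 64.09 N·m clockwise.
Weight: 8.45 × 9.81 = 82.89 N down at 3.15 m → arm 0.555 m, τ = 82.89 × 0.555 = 46 N·m clockwise.
Net load moment about support A = 857.5 N·m clockwise.
Reaction R at support B is upward at 1.18 m, arm 2.525 m → moment R × 2.525 counterclockwise.
Setting net torque to zero: R × 2.525 = 857.5 → R = 340 N.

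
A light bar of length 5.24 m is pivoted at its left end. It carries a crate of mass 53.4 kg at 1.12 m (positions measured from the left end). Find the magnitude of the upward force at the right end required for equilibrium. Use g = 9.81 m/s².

Taking torques about the left end:
Crate: 53.4 × 9.81 = 523.9 N down at 1.12 m → arm 1.12 m, τ = 523.9 × 1.12 = 586.8 N·m clockwise.
Net moment of the loads = 586.8 N·m clockwise.
The upward force F acts at the right end, arm 5.24 m, giving F × 5.24 counterclockwise.
Setting net torque to zero: F × 5.24 = 586.8 → F = 586.8 / 5.24 = 112 N.

F ≈ 112 N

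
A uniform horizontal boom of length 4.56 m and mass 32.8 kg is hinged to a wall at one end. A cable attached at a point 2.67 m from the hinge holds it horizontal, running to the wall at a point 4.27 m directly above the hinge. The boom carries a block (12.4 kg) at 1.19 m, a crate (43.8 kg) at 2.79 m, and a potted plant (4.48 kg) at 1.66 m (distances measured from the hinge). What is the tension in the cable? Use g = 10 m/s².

T ≈ 968 N

About the hinge:
Beam weight: 32.8 × 10 = 328 N down at 2.28 m → arm 2.28 m, τ = 328 × 2.28 = 747.8 N·m clockwise.
Block: 12.4 × 10 = 124 N down at 1.19 m → arm 1.19 m, τ = 124 × 1.19 = 147.6 N·m clockwise.
Crate: 43.8 × 10 = 438 N down at 2.79 m → arm 2.79 m, τ = 438 × 2.79 = 1222 N·m clockwise.
Potted plant: 4.48 × 10 = 44.8 N down at 1.66 m → arm 1.66 m, τ = 44.8 × 1.66 = 74.37 N·m clockwise.
Total clockwise load moment = 2192 N·m.
The cable tension T acts at 2.67 m; only its component perpendicular to the boom, T sinθ, produces torque. sinθ = h/√(h²+d²) = 4.27/√(4.27²+2.67²) = 0.8479.
Balancing moments: T × 2.67 × 0.8479 = 2192, giving T = 2192 / 2.264 = 968 N.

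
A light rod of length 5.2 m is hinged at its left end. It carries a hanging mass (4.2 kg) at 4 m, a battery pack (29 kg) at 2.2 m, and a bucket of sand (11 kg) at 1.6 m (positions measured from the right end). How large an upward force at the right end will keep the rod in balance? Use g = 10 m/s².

F ≈ 253 N

Taking torques about the left end:
Hanging mass: 4.2 × 10 = 42 N down at 4 m → arm 1.2 m, τ = 42 × 1.2 = 50.4 N·m clockwise.
Battery pack: 29 × 10 = 290 N down at 2.2 m → arm 3 m, τ = 290 × 3 = 870 N·m clockwise.
Bucket of sand: 11 × 10 = 110 N down at 1.6 m → arm 3.6 m, τ = 110 × 3.6 = 396 N·m clockwise.
Net moment of the loads = 1316 N·m clockwise.
The upward force F acts at the right end, arm 5.2 m, giving F × 5.2 counterclockwise.
Setting net torque to zero: F × 5.2 = 1316 → F = 1316 / 5.2 = 253 N.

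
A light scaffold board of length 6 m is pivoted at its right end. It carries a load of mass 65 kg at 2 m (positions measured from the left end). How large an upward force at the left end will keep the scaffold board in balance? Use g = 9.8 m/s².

Choose the right end as the axis so the unknown pivot reaction has zero arm there.
Load: 65 × 9.8 = 637 N down at 2 m → arm 4 m, τ = 637 × 4 = 2548 N·m counterclockwise.
Net moment of the loads = 2548 N·m counterclockwise.
The upward force F acts at the left end, arm 6 m, giving F × 6 clockwise.
Setting net torque to zero: F × 6 = 2548 → F = 2548 / 6 = 425 N.

F ≈ 425 N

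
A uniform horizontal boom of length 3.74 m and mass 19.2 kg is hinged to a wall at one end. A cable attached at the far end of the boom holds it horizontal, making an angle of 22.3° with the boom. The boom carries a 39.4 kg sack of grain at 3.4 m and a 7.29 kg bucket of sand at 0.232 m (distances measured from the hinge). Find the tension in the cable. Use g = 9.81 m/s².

T ≈ 1190 N

About the hinge:
Beam weight: 19.2 × 9.81 = 188.4 N down at 1.87 m → arm 1.87 m, τ = 188.4 × 1.87 = 352.3 N·m clockwise.
Sack of grain: 39.4 × 9.81 = 386.5 N down at 3.4 m → arm 3.4 m, τ = 386.5 × 3.4 = 1314 N·m clockwise.
Bucket of sand: 7.29 × 9.81 = 71.51 N down at 0.232 m → arm 0.232 m, τ = 71.51 × 0.232 = 16.59 N·m clockwise.
Total clockwise load moment = 1683 N·m.
The cable tension T acts at 3.74 m; only its component perpendicular to the boom, T sinθ, produces torque. sin 22.3° = 0.3795.
Setting net torque to zero: T × 3.74 × 0.3795 = 1683 → T = 1683 / 1.419 = 1190 N.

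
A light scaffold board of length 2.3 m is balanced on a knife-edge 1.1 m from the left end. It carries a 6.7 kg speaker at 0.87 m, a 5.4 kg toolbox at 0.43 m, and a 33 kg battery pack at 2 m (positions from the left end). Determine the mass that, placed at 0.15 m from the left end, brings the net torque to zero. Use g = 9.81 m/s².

m ≈ 25.8 kg

Take moments about the knife-edge (at 1.1 m from the left end).
Speaker: 6.7 × 9.81 = 65.73 N down at 0.87 m → arm 0.23 m, τ = 65.73 × 0.23 = 15.12 N·m counterclockwise.
Toolbox: 5.4 × 9.81 = 52.97 N down at 0.43 m → arm 0.67 m, τ = 52.97 × 0.67 = 35.49 N·m counterclockwise.
Battery pack: 33 × 9.81 = 323.7 N down at 2 m → arm 0.9 m, τ = 323.7 × 0.9 = 291.3 N·m clockwise.
Net moment of known loads = 240.7 N·m clockwise.
An unknown mass m at 0.15 m has arm 0.95 m; its moment is m·g·0.95 counterclockwise.
Setting net torque to zero: m × 9.81 × 0.95 = 240.7 → m = 240.7 / (9.81 × 0.95) = 25.8 kg.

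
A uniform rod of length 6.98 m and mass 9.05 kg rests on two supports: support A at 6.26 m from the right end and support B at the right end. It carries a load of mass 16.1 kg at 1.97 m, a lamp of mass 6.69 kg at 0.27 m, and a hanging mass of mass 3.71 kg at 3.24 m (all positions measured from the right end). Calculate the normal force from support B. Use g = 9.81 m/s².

R_B ≈ 228 N

Taking torques about support A:
Beam weight: 9.05 × 9.81 = 88.78 N down at 3.49 m → arm 2.77 m, τ = 88.78 × 2.77 = 245.9 N·m clockwise.
Load: 16.1 × 9.81 = 157.9 N down at 1.97 m → arm 4.29 m, τ = 157.9 × 4.29 = 677.4 N·m clockwise.
Lamp: 6.69 × 9.81 = 65.63 N down at 0.27 m → arm 5.99 m, τ = 65.63 × 5.99 = 393.1 N·m clockwise.
Hanging mass: 3.71 × 9.81 = 36.4 N down at 3.24 m → arm 3.02 m, τ = 36.4 × 3.02 = 109.9 N·m clockwise.
Net load moment about support A = 1426 N·m clockwise.
Reaction R at support B is upward at 0 m, arm 6.26 m → moment R × 6.26 counterclockwise.
Στ = 0 ⇒ R × 6.26 = 1426 ⇒ R = 228 N.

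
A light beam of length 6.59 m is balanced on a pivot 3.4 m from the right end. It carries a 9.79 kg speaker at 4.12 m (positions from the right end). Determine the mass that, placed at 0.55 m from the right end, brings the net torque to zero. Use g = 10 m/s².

m ≈ 2.47 kg

Take moments about the pivot (at 3.4 m from the right end).
Speaker: 9.79 × 10 = 97.9 N down at 4.12 m → arm 0.72 m, τ = 97.9 × 0.72 = 70.49 N·m counterclockwise.
Net moment of known loads = 70.49 N·m counterclockwise.
An unknown mass m at 0.55 m has arm 2.85 m; its moment is m·g·2.85 clockwise.
Στ = 0 ⇒ m × 10 × 2.85 = 70.49 ⇒ m = 70.49 / (10 × 2.85) = 2.47 kg.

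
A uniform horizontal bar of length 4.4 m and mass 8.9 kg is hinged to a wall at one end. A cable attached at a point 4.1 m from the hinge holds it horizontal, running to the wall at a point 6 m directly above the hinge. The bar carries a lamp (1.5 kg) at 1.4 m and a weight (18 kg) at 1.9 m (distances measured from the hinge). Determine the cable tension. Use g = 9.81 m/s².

T ≈ 162 N

Sum moments about the hinge (the unknown hinge reaction has zero arm there).
Beam weight: 8.9 × 9.81 = 87.31 N down at 2.2 m → arm 2.2 m, τ = 87.31 × 2.2 = 192.1 N·m clockwise.
Lamp: 1.5 × 9.81 = 14.71 N down at 1.4 m → arm 1.4 m, τ = 14.71 × 1.4 = 20.59 N·m clockwise.
Weight: 18 × 9.81 = 176.6 N down at 1.9 m → arm 1.9 m, τ = 176.6 × 1.9 = 335.5 N·m clockwise.
Total clockwise load moment = 548.2 N·m.
The cable tension T acts at 4.1 m; only its component perpendicular to the bar, T sinθ, produces torque. sinθ = h/√(h²+d²) = 6/√(6²+4.1²) = 0.8256.
Setting net torque to zero: T × 4.1 × 0.8256 = 548.2 → T = 548.2 / 3.385 = 162 N.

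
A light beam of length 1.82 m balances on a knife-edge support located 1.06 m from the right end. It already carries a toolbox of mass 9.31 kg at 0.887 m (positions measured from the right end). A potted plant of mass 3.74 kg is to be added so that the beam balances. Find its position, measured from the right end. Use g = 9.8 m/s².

Choose the knife-edge support (at 1.06 m from the right end) as the axis so the support reaction has zero arm there.
Toolbox: 9.31 × 9.8 = 91.24 N down at 0.887 m → arm 0.173 m, τ = 91.24 × 0.173 = 15.78 N·m clockwise.
Net moment of existing loads = 15.78 N·m clockwise.
The potted plant weighs 3.74 × 9.8 = 36.65 N and must supply an equal counterclockwise moment, so its lever arm about the knife-edge support is 15.78 / 36.65 = 0.431 m.
That puts it at 1.06 + 0.431 = 1.49 m from the right end.

x ≈ 1.49 m from the right end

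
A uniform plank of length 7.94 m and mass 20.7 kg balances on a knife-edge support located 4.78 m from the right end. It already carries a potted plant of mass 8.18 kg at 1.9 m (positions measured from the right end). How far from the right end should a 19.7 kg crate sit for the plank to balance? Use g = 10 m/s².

x ≈ 6.83 m from the right end

Choose the knife-edge support (at 4.78 m from the right end) as the axis so the support reaction has zero arm there.
Beam weight: 20.7 × 10 = 207 N down at 3.97 m → arm 0.81 m, τ = 207 × 0.81 = 167.7 N·m clockwise.
Potted plant: 8.18 × 10 = 81.8 N down at 1.9 m → arm 2.88 m, τ = 81.8 × 2.88 = 235.6 N·m clockwise.
Net moment of existing loads = 403.3 N·m clockwise.
The crate weighs 19.7 × 10 = 197 N and must supply an equal counterclockwise moment, so its lever arm about the knife-edge support is 403.3 / 197 = 2.05 m.
That puts it at 4.78 + 2.05 = 6.83 m from the right end.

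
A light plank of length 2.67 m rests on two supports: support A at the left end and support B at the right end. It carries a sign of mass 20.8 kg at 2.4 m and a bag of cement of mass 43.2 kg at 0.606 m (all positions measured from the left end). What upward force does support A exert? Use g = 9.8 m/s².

Choose support B as the axis so its reaction then has zero moment arm.
Sign: 20.8 × 9.8 = 203.8 N down at 2.4 m → arm 0.27 m, τ = 203.8 × 0.27 = 55.03 N·m counterclockwise.
Bag of cement: 43.2 × 9.8 = 423.4 N down at 0.606 m → arm 2.064 m, τ = 423.4 × 2.064 = 873.9 N·m counterclockwise.
Net load moment about support B = 928.9 N·m counterclockwise.
Reaction R at support A is upward at 0 m, arm 2.67 m → moment R × 2.67 clockwise.
Balancing moments: R × 2.67 = 928.9, giving R = 348 N.

R_A ≈ 348 N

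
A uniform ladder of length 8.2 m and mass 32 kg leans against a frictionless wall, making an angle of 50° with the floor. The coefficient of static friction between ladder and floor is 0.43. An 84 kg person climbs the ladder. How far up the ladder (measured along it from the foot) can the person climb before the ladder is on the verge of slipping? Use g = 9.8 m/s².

d ≈ 4.24 m

Sum moments about the foot of the ladder (the floor normal and friction both act there and drop out).
Ladder weight 32×9.8 = 313.6 N acts at 4.1 m along the ladder; its horizontal arm is 4.1·cos50° = 2.635 m → τ = 826.3 N·m clockwise.
Person weight 84×9.8 = 823.2 N at distance d → arm d·cos50° → τ = 823.2·d·0.6428 clockwise.
Wall normal N at the top has arm L sinθ = 6.282 m counterclockwise, so Στ = 0 gives N·6.282 = 826.3 + 529.2·d.
ΣFy = 0 ⇒ N_floor = 1137 N, so the maximum friction is μ_s·N_floor = 0.43×1137 = 488.9 N. ΣFx = 0 ⇒ N_wall = f, so at the slipping point N = 488.9 N.
Substituting: 488.9×6.282 = 826.3 + 529.2·d ⇒ d = (3071 − 826.3) / 529.2 = 4.24 m.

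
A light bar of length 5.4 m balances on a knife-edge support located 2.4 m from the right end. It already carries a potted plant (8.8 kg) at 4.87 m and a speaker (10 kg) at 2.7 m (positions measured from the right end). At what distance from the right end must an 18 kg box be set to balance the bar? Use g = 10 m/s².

x ≈ 1.03 m from the right end

Take moments about the knife-edge support (at 2.4 m from the right end).
Potted plant: 8.8 × 10 = 88 N down at 4.87 m → arm 2.47 m, τ = 88 × 2.47 = 217.4 N·m counterclockwise.
Speaker: 10 × 10 = 100 N down at 2.7 m → arm 0.3 m, τ = 100 × 0.3 = 30 N·m counterclockwise.
Net moment of existing loads = 247.4 N·m counterclockwise.
The box weighs 18 × 10 = 180 N and must supply an equal clockwise moment, so its lever arm about the knife-edge support is 247.4 / 180 = 1.37 m.
That puts it at 2.4 − 1.37 = 1.03 m from the right end.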